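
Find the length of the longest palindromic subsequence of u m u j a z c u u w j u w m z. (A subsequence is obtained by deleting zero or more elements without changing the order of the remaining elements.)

8

One longest palindromic subsequence is mujuujum (positions 2,3,4,8,9,11,12,14); it reads the same forward and backward, and the interval DP gives dp[1][15] = 8.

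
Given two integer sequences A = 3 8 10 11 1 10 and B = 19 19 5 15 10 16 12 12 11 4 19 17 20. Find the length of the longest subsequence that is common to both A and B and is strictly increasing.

For each value that appears in both, track the longest common increasing run ending there.
The best achievable length is 2; one witness is 10, 11 (A-positions 3,4, B-positions 5,9).

2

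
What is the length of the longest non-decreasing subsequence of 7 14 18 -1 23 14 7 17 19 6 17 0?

5

Let dp[i] be the longest non-decreasing subsequence ending at position i. Then dp = [1, 2, 3, 1, 4, 3, 2, 4, 5, 2, 5, 2].
The maximum is 5; one witness is 7, 14, 14, 17, 19 at positions 1,2,6,8,9.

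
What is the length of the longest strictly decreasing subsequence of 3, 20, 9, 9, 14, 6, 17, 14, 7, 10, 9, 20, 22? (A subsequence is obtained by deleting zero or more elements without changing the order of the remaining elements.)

Let dp[i] be the longest decreasing subsequence ending at position i. Then dp = [1, 1, 2, 2, 2, 3, 2, 3, 4, 4, 5, 1, 1].
The maximum is 5; one witness is 20, 17, 14, 10, 9 at positions 2,7,8,10,11.

5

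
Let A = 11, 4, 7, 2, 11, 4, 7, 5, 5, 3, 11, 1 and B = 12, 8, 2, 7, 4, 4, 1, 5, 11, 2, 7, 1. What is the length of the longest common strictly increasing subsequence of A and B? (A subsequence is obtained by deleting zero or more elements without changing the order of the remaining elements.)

4

A longest common strictly increasing subsequence is 2, 4, 5, 11 (length 4); it appears in order in both A and B, and no longer such subsequence exists.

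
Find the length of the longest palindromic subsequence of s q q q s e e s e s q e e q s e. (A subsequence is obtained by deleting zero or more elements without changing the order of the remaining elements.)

11

Using dp[i][j] = 2 + dp[i+1][j−1] if the ends match, else max(dp[i+1][j], dp[i][j−1]):
dp[1][16] = 11. A witness is sqeeseseeqs at positions 1,2,6,7,8,9,10,12,13,14,15.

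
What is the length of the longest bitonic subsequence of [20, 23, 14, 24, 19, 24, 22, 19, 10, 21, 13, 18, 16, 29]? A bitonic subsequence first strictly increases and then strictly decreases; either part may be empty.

One longest bitonic subsequence is 20, 23, 24, 22, 21, 18, 16 (positions 1,2,4,7,10,12,13): it rises to 24 then falls. Length 7 is optimal.

7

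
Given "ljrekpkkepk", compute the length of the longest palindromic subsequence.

6

One longest palindromic subsequence is kpkkpk (positions 5,6,7,8,10,11); it reads the same forward and backward, and the interval DP gives dp[1][11] = 6.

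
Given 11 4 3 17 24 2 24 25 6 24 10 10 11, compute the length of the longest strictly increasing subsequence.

Scanning left to right, the best length ending at each element is: 11→1, 4→1, 3→1, 17→2, 24→3, 2→1, 24→3, 25→4, 6→2, 24→3, 10→3, 10→3, 11→4.
So the longest increasing subsequence has length 4, e.g. 11, 17, 24, 25.

4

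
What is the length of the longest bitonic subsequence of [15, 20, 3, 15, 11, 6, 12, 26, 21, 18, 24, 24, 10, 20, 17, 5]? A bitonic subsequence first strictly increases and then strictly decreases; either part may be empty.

Let inc[i] be the LIS ending at i and dec[i] the longest strictly decreasing subsequence starting at i. inc = [1, 2, 1, 2, 2, 2, 3, 4, 4, 4, 5, 5, 3, 5, 4, 2], dec = [4, 5, 1, 4, 3, 2, 3, 5, 4, 3, 4, 4, 2, 3, 2, 1].
max_i inc[i]+dec[i]−1 = 8, with one witness 3, 11, 12, 26, 24, 20, 17, 5.

8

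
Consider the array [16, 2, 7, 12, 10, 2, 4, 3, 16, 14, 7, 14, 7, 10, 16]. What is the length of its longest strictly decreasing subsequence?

5

One longest decreasing subsequence is 16, 12, 10, 4, 3 (positions 1,4,5,7,8), of length 5; no longer one exists.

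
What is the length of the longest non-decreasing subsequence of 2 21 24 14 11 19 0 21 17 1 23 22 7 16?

5

Scanning left to right, the best length ending at each element is: 2→1, 21→2, 24→3, 14→2, 11→2, 19→3, 0→1, 21→4, 17→3, 1→2, 23→5, 22→5, 7→3, 16→4.
So the longest non-decreasing subsequence has length 5, e.g. 2, 14, 19, 21, 23.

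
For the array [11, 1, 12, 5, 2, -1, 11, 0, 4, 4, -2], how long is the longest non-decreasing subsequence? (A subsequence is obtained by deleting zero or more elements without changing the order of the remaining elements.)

4

Let dp[i] be the longest non-decreasing subsequence ending at position i. Then dp = [1, 1, 2, 2, 2, 1, 3, 2, 3, 4, 1].
The maximum is 4; one witness is 1, 2, 4, 4 at positions 2,5,9,10.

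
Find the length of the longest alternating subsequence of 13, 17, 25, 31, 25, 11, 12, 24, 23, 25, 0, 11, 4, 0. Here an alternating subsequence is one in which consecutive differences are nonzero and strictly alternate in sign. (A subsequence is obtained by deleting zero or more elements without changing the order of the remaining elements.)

A longest alternating subsequence is 13, 17, 11, 24, 23, 25, 0, 11, 4 (positions 1,2,6,8,9,10,11,12,13); its 8 consecutive differences strictly alternate in sign, and length 9 is optimal.

9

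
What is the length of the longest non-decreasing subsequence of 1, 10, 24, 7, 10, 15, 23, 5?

5

Let dp[i] be the longest non-decreasing subsequence ending at position i. Then dp = [1, 2, 3, 2, 3, 4, 5, 2].
The maximum is 5; one witness is 1, 10, 10, 15, 23 at positions 1,2,5,6,7.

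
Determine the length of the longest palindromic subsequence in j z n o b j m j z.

One longest palindromic subsequence is zjmjz (positions 2,6,7,8,9); it reads the same forward and backward, and the interval DP gives dp[1][9] = 5.

5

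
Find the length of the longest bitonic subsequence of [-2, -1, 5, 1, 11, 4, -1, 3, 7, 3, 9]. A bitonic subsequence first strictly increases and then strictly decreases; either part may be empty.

Let inc[i] be the LIS ending at i and dec[i] the longest strictly decreasing subsequence starting at i. inc = [1, 2, 3, 3, 4, 4, 2, 4, 5, 4, 6], dec = [1, 1, 3, 2, 3, 2, 1, 1, 2, 1, 1].
max_i inc[i]+dec[i]−1 = 6, with one witness -2, -1, 5, 11, 7, 3.

6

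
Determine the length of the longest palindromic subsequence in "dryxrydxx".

One longest palindromic subsequence is dyryd (positions 1,3,5,6,7); it reads the same forward and backward, and the interval DP gives dp[1][9] = 5.

5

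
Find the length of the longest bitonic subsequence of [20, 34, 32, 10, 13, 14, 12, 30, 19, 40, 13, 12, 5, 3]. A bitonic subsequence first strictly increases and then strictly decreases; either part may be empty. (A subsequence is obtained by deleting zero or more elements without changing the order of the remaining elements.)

One longest bitonic subsequence is 20, 34, 32, 30, 19, 13, 12, 5, 3 (positions 1,2,3,8,9,11,12,13,14): it rises to 34 then falls. Length 9 is optimal.

9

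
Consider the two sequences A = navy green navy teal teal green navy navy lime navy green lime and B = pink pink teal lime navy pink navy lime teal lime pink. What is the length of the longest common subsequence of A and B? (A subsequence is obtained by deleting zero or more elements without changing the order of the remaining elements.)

5

A longest common subsequence is teal, navy, navy, lime, lime (length 5); the LCS DP confirms no longer common subsequence exists.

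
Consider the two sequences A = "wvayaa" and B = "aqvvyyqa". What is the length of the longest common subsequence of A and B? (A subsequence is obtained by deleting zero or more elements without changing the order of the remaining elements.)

A longest common subsequence is vya (length 3); the LCS DP confirms no longer common subsequence exists.

3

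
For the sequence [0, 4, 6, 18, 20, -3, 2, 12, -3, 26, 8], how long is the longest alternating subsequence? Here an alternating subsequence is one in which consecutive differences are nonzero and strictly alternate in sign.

7

A longest alternating subsequence is 0, 4, -3, 2, -3, 26, 8 (positions 1,2,6,7,9,10,11); its 6 consecutive differences strictly alternate in sign, and length 7 is optimal.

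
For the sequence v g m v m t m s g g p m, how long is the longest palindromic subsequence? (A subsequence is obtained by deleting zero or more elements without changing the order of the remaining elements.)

5

One longest palindromic subsequence is mmtmm (positions 3,5,6,7,12); it reads the same forward and backward, and the interval DP gives dp[1][12] = 5.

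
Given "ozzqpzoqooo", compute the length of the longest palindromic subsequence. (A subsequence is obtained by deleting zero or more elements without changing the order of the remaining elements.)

5

One longest palindromic subsequence is ooooo (positions 1,7,9,10,11); it reads the same forward and backward, and the interval DP gives dp[1][11] = 5.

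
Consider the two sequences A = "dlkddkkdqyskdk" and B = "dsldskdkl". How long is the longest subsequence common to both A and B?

Backtracking the LCS table gives one alignment: d (A1,B1) → l (A2,B3) → d (A8,B4) → s (A11,B5) → k (A12,B6) → d (A13,B7) → k (A14,B8).
So the longest common subsequence has length 7.

7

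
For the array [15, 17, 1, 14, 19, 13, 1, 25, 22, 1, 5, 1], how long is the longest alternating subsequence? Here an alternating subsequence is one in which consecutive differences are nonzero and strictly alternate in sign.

Track the best alternating length ending on an up-step vs a down-step at each position: up/down = 1/1, 2/1, 1/3, 4/3, 4/1, 4/5, 1/5, 6/1, 6/7, 1/7, 8/7, 1/9.
The maximum over both is 9; one such subsequence is 15, 17, 1, 14, 13, 25, 1, 5, 1.

9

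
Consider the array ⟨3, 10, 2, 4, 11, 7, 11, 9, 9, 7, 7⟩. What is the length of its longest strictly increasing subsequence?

Let dp[i] be the longest increasing subsequence ending at position i. Then dp = [1, 2, 1, 2, 3, 3, 4, 4, 4, 3, 3].
The maximum is 4; one witness is 3, 4, 7, 11 at positions 1,4,6,7.

4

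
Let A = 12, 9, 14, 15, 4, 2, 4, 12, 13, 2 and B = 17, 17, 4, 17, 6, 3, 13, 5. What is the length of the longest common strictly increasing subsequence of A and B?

2

For each value that appears in both, track the longest common increasing run ending there.
The best achievable length is 2; one witness is 4, 13 (A-positions 5,9, B-positions 3,7).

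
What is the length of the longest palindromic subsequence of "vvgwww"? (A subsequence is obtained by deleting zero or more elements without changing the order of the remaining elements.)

3

One longest palindromic subsequence is www (positions 4,5,6); it reads the same forward and backward, and the interval DP gives dp[1][6] = 3.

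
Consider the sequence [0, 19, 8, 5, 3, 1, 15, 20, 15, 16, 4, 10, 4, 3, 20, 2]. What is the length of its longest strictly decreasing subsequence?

6

Scanning left to right, the best length ending at each element is: 0→1, 19→1, 8→2, 5→3, 3→4, 1→5, 15→2, 20→1, 15→2, 16→2, 4→4, 10→3, 4→4, 3→5, 20→1, 2→6.
So the longest decreasing subsequence has length 6, e.g. 19, 8, 5, 4, 3, 2.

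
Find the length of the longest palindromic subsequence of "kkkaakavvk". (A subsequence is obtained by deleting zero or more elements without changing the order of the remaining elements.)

6

Using dp[i][j] = 2 + dp[i+1][j−1] if the ends match, else max(dp[i+1][j], dp[i][j−1]):
dp[1][10] = 6. A witness is kkaakk at positions 1,3,4,5,6,10.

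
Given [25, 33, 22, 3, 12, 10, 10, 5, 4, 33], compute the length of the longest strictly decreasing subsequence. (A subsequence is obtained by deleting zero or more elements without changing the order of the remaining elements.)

Let dp[i] be the longest decreasing subsequence ending at position i. Then dp = [1, 1, 2, 3, 3, 4, 4, 5, 6, 1].
The maximum is 6; one witness is 25, 22, 12, 10, 5, 4 at positions 1,3,5,6,8,9.

6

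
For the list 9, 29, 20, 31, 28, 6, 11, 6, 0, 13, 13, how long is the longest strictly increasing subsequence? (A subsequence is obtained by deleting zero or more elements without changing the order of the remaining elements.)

3

Scanning left to right, the best length ending at each element is: 9→1, 29→2, 20→2, 31→3, 28→3, 6→1, 11→2, 6→1, 0→1, 13→3, 13→3.
So the longest increasing subsequence has length 3, e.g. 9, 29, 31.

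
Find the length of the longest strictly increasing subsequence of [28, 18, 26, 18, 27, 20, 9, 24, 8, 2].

Let dp[i] be the longest increasing subsequence ending at position i. Then dp = [1, 1, 2, 1, 3, 2, 1, 3, 1, 1].
The maximum is 3; one witness is 18, 26, 27 at positions 2,3,5.

3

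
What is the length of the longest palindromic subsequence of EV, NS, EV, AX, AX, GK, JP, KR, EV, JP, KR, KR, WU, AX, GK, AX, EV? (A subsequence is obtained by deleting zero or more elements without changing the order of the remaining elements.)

9

One longest palindromic subsequence is EV AX GK KR KR KR GK AX EV (positions 1,4,6,8,11,12,15,16,17); it reads the same forward and backward, and the interval DP gives dp[1][17] = 9.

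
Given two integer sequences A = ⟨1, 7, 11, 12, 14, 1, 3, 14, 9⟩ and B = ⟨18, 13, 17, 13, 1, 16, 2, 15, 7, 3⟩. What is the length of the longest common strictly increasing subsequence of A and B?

A longest common strictly increasing subsequence is 1, 7 (length 2); it appears in order in both A and B, and no longer such subsequence exists.

2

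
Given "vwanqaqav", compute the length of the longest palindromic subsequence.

Using dp[i][j] = 2 + dp[i+1][j−1] if the ends match, else max(dp[i+1][j], dp[i][j−1]):
dp[1][9] = 7. A witness is vaqaqav at positions 1,3,5,6,7,8,9.

7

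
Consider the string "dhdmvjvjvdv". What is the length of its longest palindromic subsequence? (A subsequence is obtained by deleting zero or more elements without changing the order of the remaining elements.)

Using dp[i][j] = 2 + dp[i+1][j−1] if the ends match, else max(dp[i+1][j], dp[i][j−1]):
dp[1][11] = 7. A witness is dvjvjvd at positions 3,5,6,7,8,9,10.

7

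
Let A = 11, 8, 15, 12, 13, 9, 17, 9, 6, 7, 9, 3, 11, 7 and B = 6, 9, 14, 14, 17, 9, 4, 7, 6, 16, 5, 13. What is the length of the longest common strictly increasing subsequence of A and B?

For each value that appears in both, track the longest common increasing run ending there.
The best achievable length is 2; one witness is 6, 9 (A-positions 9,11, B-positions 1,2).

2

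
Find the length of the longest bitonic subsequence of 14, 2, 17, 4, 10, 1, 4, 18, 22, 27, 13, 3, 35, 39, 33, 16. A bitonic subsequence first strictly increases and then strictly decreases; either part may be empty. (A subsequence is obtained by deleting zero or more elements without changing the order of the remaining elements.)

One longest bitonic subsequence is 2, 4, 10, 18, 22, 27, 35, 39, 33, 16 (positions 2,4,5,8,9,10,13,14,15,16): it rises to 39 then falls. Length 10 is optimal.

10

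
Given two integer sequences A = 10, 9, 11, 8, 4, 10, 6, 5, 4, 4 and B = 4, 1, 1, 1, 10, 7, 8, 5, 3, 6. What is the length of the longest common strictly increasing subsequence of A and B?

A longest common strictly increasing subsequence is 4, 10 (length 2); it appears in order in both A and B, and no longer such subsequence exists.

2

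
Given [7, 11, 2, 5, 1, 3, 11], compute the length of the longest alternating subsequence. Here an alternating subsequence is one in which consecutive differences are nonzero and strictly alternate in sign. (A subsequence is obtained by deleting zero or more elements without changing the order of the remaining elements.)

6

Track the best alternating length ending on an up-step vs a down-step at each position: up/down = 1/1, 2/1, 1/3, 4/3, 1/5, 6/5, 6/1.
The maximum over both is 6; one such subsequence is 7, 11, 2, 5, 1, 3.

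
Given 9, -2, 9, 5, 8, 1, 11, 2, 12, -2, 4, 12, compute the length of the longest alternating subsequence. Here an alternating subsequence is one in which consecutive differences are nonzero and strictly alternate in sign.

Track the best alternating length ending on an up-step vs a down-step at each position: up/down = 1/1, 1/2, 3/1, 3/4, 5/4, 3/6, 7/1, 7/8, 9/1, 1/10, 11/10, 11/1.
The maximum over both is 11; one such subsequence is 9, -2, 9, 5, 8, 1, 11, 2, 12, -2, 4.

11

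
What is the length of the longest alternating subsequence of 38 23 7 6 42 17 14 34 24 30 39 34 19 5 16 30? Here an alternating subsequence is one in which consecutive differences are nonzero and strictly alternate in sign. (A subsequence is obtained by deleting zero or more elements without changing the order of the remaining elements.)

A longest alternating subsequence is 38, 23, 42, 17, 34, 24, 30, 5, 16 (positions 1,2,5,6,8,9,10,14,15); its 8 consecutive differences strictly alternate in sign, and length 9 is optimal.

9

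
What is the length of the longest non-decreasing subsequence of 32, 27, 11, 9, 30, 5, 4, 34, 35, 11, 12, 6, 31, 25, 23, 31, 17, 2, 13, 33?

Let dp[i] be the longest non-decreasing subsequence ending at position i. Then dp = [1, 1, 1, 1, 2, 1, 1, 3, 4, 2, 3, 2, 4, 4, 4, 5, 4, 1, 4, 6].
The maximum is 6; one witness is 11, 11, 12, 31, 31, 33 at positions 3,10,11,13,16,20.

6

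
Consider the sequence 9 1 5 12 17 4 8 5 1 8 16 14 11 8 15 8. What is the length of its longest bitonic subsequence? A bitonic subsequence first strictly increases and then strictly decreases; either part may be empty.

One longest bitonic subsequence is 1, 5, 12, 17, 16, 14, 11, 8 (positions 2,3,4,5,11,12,13,16): it rises to 17 then falls. Length 8 is optimal.

8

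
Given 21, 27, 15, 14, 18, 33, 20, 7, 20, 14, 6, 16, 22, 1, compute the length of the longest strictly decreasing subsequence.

One longest decreasing subsequence is 21, 15, 14, 7, 6, 1 (positions 1,3,4,8,11,14), of length 6; no longer one exists.

6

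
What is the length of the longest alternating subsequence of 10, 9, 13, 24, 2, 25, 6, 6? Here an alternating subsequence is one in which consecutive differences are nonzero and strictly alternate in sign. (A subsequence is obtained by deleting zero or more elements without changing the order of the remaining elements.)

A longest alternating subsequence is 10, 9, 13, 2, 25, 6 (positions 1,2,3,5,6,7); its 5 consecutive differences strictly alternate in sign, and length 6 is optimal.

6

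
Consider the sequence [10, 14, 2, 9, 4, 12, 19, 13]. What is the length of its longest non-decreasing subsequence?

4

Let dp[i] be the longest non-decreasing subsequence ending at position i. Then dp = [1, 2, 1, 2, 2, 3, 4, 4].
The maximum is 4; one witness is 2, 9, 12, 19 at positions 3,4,6,7.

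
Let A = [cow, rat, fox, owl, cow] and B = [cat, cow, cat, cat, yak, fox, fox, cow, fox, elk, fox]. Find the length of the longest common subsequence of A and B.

A longest common subsequence is cow, fox, cow (length 3); the LCS DP confirms no longer common subsequence exists.

3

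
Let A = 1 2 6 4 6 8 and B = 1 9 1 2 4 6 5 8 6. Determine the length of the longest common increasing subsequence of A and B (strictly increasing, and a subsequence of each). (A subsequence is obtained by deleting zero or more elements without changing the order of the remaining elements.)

5

A longest common strictly increasing subsequence is 1, 2, 4, 6, 8 (length 5); it appears in order in both A and B, and no longer such subsequence exists.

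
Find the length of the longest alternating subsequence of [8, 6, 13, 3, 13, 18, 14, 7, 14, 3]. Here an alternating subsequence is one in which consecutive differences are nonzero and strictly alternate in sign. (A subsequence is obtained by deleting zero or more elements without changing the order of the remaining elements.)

8

Track the best alternating length ending on an up-step vs a down-step at each position: up/down = 1/1, 1/2, 3/1, 1/4, 5/1, 5/1, 5/6, 5/6, 7/6, 1/8.
The maximum over both is 8; one such subsequence is 8, 6, 13, 3, 13, 7, 14, 3.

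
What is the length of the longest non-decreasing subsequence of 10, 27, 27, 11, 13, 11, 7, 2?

3

Scanning left to right, the best length ending at each element is: 10→1, 27→2, 27→3, 11→2, 13→3, 11→3, 7→1, 2→1.
So the longest non-decreasing subsequence has length 3, e.g. 10, 27, 27.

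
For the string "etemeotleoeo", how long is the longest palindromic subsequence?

Using dp[i][j] = 2 + dp[i+1][j−1] if the ends match, else max(dp[i+1][j], dp[i][j−1]):
dp[1][12] = 7. A witness is etemete at positions 1,2,3,4,5,7,11.

7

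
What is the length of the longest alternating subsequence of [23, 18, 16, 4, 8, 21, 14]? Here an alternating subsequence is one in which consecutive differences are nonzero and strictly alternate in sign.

4

Track the best alternating length ending on an up-step vs a down-step at each position: up/down = 1/1, 1/2, 1/2, 1/2, 3/2, 3/2, 3/4.
The maximum over both is 4; one such subsequence is 23, 18, 21, 14.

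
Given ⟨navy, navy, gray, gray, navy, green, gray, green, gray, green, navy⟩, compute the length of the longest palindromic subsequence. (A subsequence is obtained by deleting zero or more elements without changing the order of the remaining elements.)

7

One longest palindromic subsequence is navy green gray green gray green navy (positions 1,6,7,8,9,10,11); it reads the same forward and backward, and the interval DP gives dp[1][11] = 7.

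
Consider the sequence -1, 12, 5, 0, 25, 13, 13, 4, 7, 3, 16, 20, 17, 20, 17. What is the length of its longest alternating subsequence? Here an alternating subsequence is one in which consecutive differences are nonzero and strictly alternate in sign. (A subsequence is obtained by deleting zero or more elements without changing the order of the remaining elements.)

A longest alternating subsequence is -1, 12, 5, 25, 4, 7, 3, 20, 17, 20, 17 (positions 1,2,3,5,8,9,10,12,13,14,15); its 10 consecutive differences strictly alternate in sign, and length 11 is optimal.

11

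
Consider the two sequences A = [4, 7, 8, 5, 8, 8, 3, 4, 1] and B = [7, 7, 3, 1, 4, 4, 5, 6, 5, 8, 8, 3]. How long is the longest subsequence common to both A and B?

Backtracking the LCS table gives one alignment: 4 (A1,B6) → 5 (A4,B9) → 8 (A5,B10) → 8 (A6,B11) → 3 (A7,B12).
So the longest common subsequence has length 5.

5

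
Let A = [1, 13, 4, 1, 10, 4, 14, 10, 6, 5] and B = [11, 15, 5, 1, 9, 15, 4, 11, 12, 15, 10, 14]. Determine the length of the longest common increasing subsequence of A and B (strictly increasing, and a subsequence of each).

4

For each value that appears in both, track the longest common increasing run ending there.
The best achievable length is 4; one witness is 1, 4, 10, 14 (A-positions 1,3,5,7, B-positions 4,7,11,12).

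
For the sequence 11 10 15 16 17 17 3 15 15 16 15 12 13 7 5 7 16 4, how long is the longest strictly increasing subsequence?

4

One longest increasing subsequence is 11, 15, 16, 17 (positions 1,3,4,5), of length 4; no longer one exists.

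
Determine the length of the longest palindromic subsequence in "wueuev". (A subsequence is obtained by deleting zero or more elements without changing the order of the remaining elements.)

3

One longest palindromic subsequence is eue (positions 3,4,5); it reads the same forward and backward, and the interval DP gives dp[1][6] = 3.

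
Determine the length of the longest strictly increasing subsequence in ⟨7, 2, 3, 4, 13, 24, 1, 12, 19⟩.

Scanning left to right, the best length ending at each element is: 7→1, 2→1, 3→2, 4→3, 13→4, 24→5, 1→1, 12→4, 19→5.
So the longest increasing subsequence has length 5, e.g. 2, 3, 4, 13, 24.

5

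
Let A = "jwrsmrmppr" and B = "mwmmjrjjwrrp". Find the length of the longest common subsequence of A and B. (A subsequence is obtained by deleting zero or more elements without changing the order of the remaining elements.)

5

A longest common subsequence is jwrrp (length 5); the LCS DP confirms no longer common subsequence exists.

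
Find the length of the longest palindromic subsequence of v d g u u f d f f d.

5

Using dp[i][j] = 2 + dp[i+1][j−1] if the ends match, else max(dp[i+1][j], dp[i][j−1]):
dp[1][10] = 5. A witness is dfffd at positions 2,6,8,9,10.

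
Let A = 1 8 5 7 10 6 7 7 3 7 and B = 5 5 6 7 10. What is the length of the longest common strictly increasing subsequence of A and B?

A longest common strictly increasing subsequence is 5, 6, 7 (length 3); it appears in order in both A and B, and no longer such subsequence exists.

3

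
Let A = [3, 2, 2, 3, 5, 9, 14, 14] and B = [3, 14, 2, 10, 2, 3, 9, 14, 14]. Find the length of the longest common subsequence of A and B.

7

Backtracking the LCS table gives one alignment: 3 (A1,B1) → 2 (A2,B3) → 2 (A3,B5) → 3 (A4,B6) → 9 (A6,B7) → 14 (A7,B8) → 14 (A8,B9).
So the longest common subsequence has length 7.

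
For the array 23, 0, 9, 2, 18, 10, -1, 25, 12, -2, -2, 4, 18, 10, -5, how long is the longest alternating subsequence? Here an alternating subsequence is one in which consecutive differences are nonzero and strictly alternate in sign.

10

Track the best alternating length ending on an up-step vs a down-step at each position: up/down = 1/1, 1/2, 3/2, 3/4, 5/2, 5/6, 1/6, 7/1, 7/8, 1/8, 1/8, 9/8, 9/8, 9/10, 1/10.
The maximum over both is 10; one such subsequence is 23, 0, 9, 2, 18, 10, 25, 12, 18, 10.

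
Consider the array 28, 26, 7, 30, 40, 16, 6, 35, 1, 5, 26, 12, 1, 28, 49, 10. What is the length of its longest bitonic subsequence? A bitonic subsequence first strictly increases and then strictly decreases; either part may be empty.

7

One longest bitonic subsequence is 28, 30, 40, 35, 26, 12, 10 (positions 1,4,5,8,11,12,16): it rises to 40 then falls. Length 7 is optimal.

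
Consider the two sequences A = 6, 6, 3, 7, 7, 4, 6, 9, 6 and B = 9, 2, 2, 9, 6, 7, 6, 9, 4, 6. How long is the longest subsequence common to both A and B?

5

Backtracking the LCS table gives one alignment: 6 (A2,B5) → 7 (A5,B6) → 6 (A7,B7) → 9 (A8,B8) → 6 (A9,B10).
So the longest common subsequence has length 5.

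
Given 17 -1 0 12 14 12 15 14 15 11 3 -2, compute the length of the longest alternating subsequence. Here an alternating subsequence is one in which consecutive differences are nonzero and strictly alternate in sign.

A longest alternating subsequence is 17, -1, 14, 12, 15, 14, 15, 11 (positions 1,2,5,6,7,8,9,10); its 7 consecutive differences strictly alternate in sign, and length 8 is optimal.

8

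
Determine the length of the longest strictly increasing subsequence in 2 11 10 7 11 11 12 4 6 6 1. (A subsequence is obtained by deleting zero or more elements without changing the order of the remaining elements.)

4

Let dp[i] be the longest increasing subsequence ending at position i. Then dp = [1, 2, 2, 2, 3, 3, 4, 2, 3, 3, 1].
The maximum is 4; one witness is 2, 10, 11, 12 at positions 1,3,5,7.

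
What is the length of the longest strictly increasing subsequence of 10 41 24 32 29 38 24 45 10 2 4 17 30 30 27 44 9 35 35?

5

Let dp[i] be the longest increasing subsequence ending at position i. Then dp = [1, 2, 2, 3, 3, 4, 2, 5, 1, 1, 2, 3, 4, 4, 4, 5, 3, 5, 5].
The maximum is 5; one witness is 10, 24, 32, 38, 45 at positions 1,3,4,6,8.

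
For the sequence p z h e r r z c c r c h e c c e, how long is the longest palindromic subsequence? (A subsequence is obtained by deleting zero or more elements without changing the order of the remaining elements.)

7

One longest palindromic subsequence is eccecce (positions 4,8,9,13,14,15,16); it reads the same forward and backward, and the interval DP gives dp[1][16] = 7.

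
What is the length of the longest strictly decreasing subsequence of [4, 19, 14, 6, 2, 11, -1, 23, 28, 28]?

One longest decreasing subsequence is 19, 14, 6, 2, -1 (positions 2,3,4,5,7), of length 5; no longer one exists.

5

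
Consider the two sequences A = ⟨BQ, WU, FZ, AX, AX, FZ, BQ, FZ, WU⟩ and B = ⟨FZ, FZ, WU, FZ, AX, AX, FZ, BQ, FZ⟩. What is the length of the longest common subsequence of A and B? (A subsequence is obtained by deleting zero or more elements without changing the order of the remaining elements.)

7

A longest common subsequence is WU, FZ, AX, AX, FZ, BQ, FZ (length 7); the LCS DP confirms no longer common subsequence exists.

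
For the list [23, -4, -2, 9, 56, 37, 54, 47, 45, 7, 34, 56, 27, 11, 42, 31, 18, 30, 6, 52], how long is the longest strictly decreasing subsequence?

Scanning left to right, the best length ending at each element is: 23→1, -4→2, -2→2, 9→2, 56→1, 37→2, 54→2, 47→3, 45→4, 7→5, 34→5, 56→1, 27→6, 11→7, 42→5, 31→6, 18→7, 30→7, 6→8, 52→3.
So the longest decreasing subsequence has length 8, e.g. 56, 54, 47, 45, 34, 27, 11, 6.

8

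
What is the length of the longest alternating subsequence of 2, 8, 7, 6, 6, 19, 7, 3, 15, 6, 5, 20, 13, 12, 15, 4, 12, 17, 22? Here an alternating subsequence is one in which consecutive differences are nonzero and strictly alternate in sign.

Track the best alternating length ending on an up-step vs a down-step at each position: up/down = 1/1, 2/1, 2/3, 2/3, 2/3, 4/1, 4/5, 2/5, 6/5, 6/7, 6/7, 8/1, 8/9, 8/9, 10/9, 6/11, 12/11, 12/9, 12/1.
The maximum over both is 12; one such subsequence is 2, 8, 7, 19, 7, 15, 6, 20, 13, 15, 4, 12.

12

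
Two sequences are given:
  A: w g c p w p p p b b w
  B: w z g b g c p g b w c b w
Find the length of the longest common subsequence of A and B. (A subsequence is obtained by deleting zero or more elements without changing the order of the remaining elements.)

7

Backtracking the LCS table gives one alignment: w (A1,B1) → g (A2,B5) → c (A3,B6) → p (A4,B7) → w (A5,B10) → b (A10,B12) → w (A11,B13).
So the longest common subsequence has length 7.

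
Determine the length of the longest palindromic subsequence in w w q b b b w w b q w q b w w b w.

13

One longest palindromic subsequence is wbwwbqwqbwwbw (positions 1,4,7,8,9,10,11,12,13,14,15,16,17); it reads the same forward and backward, and the interval DP gives dp[1][17] = 13.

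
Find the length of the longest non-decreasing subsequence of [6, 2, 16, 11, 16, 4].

One longest non-decreasing subsequence is 6, 16, 16 (positions 1,3,5), of length 3; no longer one exists.

3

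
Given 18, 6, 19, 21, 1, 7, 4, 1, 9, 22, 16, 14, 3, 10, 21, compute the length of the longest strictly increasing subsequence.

Let dp[i] be the longest increasing subsequence ending at position i. Then dp = [1, 1, 2, 3, 1, 2, 2, 1, 3, 4, 4, 4, 2, 4, 5].
The maximum is 5; one witness is 6, 7, 9, 16, 21 at positions 2,6,9,11,15.

5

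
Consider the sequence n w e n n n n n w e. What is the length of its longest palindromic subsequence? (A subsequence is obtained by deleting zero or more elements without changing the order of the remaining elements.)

One longest palindromic subsequence is ennnnne (positions 3,4,5,6,7,8,10); it reads the same forward and backward, and the interval DP gives dp[1][10] = 7.

7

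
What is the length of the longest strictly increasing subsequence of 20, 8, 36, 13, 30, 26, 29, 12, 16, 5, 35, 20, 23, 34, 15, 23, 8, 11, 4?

6

Let dp[i] be the longest increasing subsequence ending at position i. Then dp = [1, 1, 2, 2, 3, 3, 4, 2, 3, 1, 5, 4, 5, 6, 3, 5, 2, 3, 1].
The maximum is 6; one witness is 8, 13, 16, 20, 23, 34 at positions 2,4,9,12,13,14.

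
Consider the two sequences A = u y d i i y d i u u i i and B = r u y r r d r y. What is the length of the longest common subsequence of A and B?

4

A longest common subsequence is uydy (length 4); the LCS DP confirms no longer common subsequence exists.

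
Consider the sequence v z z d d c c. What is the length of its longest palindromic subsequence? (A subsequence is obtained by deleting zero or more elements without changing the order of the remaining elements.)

2

One longest palindromic subsequence is cc (positions 6,7); it reads the same forward and backward, and the interval DP gives dp[1][7] = 2.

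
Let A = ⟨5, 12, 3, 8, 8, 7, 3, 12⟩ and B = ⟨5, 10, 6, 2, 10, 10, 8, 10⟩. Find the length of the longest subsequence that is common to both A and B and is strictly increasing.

2

A longest common strictly increasing subsequence is 5, 8 (length 2); it appears in order in both A and B, and no longer such subsequence exists.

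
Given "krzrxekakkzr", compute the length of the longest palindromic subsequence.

Using dp[i][j] = 2 + dp[i+1][j−1] if the ends match, else max(dp[i+1][j], dp[i][j−1]):
dp[1][12] = 7. A witness is rzkkkzr at positions 2,3,7,9,10,11,12.

7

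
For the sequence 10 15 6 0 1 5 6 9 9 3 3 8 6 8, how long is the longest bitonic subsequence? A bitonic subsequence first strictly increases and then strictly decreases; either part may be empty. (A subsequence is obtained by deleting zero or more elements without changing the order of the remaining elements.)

7

Let inc[i] be the LIS ending at i and dec[i] the longest strictly decreasing subsequence starting at i. inc = [1, 2, 1, 1, 2, 3, 4, 5, 5, 3, 3, 5, 4, 5], dec = [4, 4, 3, 1, 1, 2, 2, 3, 3, 1, 1, 2, 1, 1].
max_i inc[i]+dec[i]−1 = 7, with one witness 0, 1, 5, 6, 9, 8, 6.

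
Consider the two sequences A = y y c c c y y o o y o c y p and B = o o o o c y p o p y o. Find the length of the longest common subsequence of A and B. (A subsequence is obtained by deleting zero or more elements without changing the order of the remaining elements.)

6

A longest common subsequence is ooocyp (length 6); the LCS DP confirms no longer common subsequence exists.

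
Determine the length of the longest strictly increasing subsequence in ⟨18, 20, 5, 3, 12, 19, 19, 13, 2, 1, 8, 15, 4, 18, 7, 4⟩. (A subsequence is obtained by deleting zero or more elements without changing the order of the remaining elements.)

Scanning left to right, the best length ending at each element is: 18→1, 20→2, 5→1, 3→1, 12→2, 19→3, 19→3, 13→3, 2→1, 1→1, 8→2, 15→4, 4→2, 18→5, 7→3, 4→2.
So the longest increasing subsequence has length 5, e.g. 5, 12, 13, 15, 18.

5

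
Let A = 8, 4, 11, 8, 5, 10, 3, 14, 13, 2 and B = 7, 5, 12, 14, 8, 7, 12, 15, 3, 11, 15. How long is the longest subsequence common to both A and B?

2

A longest common subsequence is 8, 11 (length 2); the LCS DP confirms no longer common subsequence exists.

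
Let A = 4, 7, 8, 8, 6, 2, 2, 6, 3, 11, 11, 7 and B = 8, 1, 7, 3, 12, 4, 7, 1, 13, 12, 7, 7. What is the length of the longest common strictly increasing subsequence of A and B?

2

For each value that appears in both, track the longest common increasing run ending there.
The best achievable length is 2; one witness is 4, 7 (A-positions 1,2, B-positions 6,7).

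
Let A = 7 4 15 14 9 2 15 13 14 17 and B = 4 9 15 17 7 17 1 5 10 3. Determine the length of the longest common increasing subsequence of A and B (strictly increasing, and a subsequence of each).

For each value that appears in both, track the longest common increasing run ending there.
The best achievable length is 4; one witness is 4, 9, 15, 17 (A-positions 2,5,7,10, B-positions 1,2,3,4).

4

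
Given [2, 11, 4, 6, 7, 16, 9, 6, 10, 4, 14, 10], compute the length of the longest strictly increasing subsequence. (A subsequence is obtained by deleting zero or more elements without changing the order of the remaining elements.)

Scanning left to right, the best length ending at each element is: 2→1, 11→2, 4→2, 6→3, 7→4, 16→5, 9→5, 6→3, 10→6, 4→2, 14→7, 10→6.
So the longest increasing subsequence has length 7, e.g. 2, 4, 6, 7, 9, 10, 14.

7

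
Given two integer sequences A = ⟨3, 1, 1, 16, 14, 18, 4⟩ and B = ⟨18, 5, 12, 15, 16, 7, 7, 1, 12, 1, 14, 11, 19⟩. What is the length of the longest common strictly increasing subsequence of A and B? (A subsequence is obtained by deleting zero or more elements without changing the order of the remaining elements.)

2

A longest common strictly increasing subsequence is 1, 14 (length 2); it appears in order in both A and B, and no longer such subsequence exists.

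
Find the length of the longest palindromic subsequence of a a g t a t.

3

One longest palindromic subsequence is tat (positions 4,5,6); it reads the same forward and backward, and the interval DP gives dp[1][6] = 3.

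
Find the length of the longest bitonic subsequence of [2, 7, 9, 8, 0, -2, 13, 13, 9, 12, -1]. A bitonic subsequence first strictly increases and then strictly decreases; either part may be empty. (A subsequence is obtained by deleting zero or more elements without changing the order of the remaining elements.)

6

One longest bitonic subsequence is 2, 7, 9, 8, 0, -1 (positions 1,2,3,4,5,11): it rises to 9 then falls. Length 6 is optimal.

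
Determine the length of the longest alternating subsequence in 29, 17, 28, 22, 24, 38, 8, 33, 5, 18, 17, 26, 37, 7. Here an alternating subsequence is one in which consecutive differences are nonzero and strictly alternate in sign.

Track the best alternating length ending on an up-step vs a down-step at each position: up/down = 1/1, 1/2, 3/2, 3/4, 5/4, 5/1, 1/6, 7/6, 1/8, 9/8, 9/10, 11/8, 11/6, 9/12.
The maximum over both is 12; one such subsequence is 29, 17, 28, 22, 24, 8, 33, 5, 18, 17, 26, 7.

12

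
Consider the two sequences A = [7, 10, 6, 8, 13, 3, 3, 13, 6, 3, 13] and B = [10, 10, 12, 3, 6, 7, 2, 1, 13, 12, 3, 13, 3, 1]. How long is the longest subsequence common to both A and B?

6

Backtracking the LCS table gives one alignment: 10 (A2,B2) → 6 (A3,B5) → 13 (A5,B9) → 3 (A7,B11) → 13 (A8,B12) → 3 (A10,B13).
So the longest common subsequence has length 6.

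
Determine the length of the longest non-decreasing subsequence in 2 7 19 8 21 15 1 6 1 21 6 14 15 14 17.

6

Scanning left to right, the best length ending at each element is: 2→1, 7→2, 19→3, 8→3, 21→4, 15→4, 1→1, 6→2, 1→2, 21→5, 6→3, 14→4, 15→5, 14→5, 17→6.
So the longest non-decreasing subsequence has length 6, e.g. 2, 7, 8, 15, 15, 17.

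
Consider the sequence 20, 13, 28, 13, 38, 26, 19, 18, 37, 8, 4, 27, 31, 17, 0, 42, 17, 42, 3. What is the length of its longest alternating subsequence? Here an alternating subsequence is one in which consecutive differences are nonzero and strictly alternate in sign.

14

A longest alternating subsequence is 20, 13, 28, 13, 38, 26, 37, 8, 27, 17, 42, 17, 42, 3 (positions 1,2,3,4,5,6,9,10,12,14,16,17,18,19); its 13 consecutive differences strictly alternate in sign, and length 14 is optimal.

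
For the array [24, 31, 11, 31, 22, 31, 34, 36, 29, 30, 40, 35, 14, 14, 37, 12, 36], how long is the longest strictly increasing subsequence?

Scanning left to right, the best length ending at each element is: 24→1, 31→2, 11→1, 31→2, 22→2, 31→3, 34→4, 36→5, 29→3, 30→4, 40→6, 35→5, 14→2, 14→2, 37→6, 12→2, 36→6.
So the longest increasing subsequence has length 6, e.g. 11, 22, 31, 34, 36, 40.

6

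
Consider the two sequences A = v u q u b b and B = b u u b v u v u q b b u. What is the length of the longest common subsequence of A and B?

Backtracking the LCS table gives one alignment: v (A1,B7) → u (A2,B8) → q (A3,B9) → b (A5,B10) → b (A6,B11).
So the longest common subsequence has length 5.

5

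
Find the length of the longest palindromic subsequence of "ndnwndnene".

7

Using dp[i][j] = 2 + dp[i+1][j−1] if the ends match, else max(dp[i+1][j], dp[i][j−1]):
dp[1][10] = 7. A witness is ndnwndn at positions 1,2,3,4,5,6,9.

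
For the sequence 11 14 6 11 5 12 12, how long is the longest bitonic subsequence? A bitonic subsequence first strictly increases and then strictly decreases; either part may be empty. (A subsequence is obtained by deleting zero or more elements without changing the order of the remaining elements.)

One longest bitonic subsequence is 11, 14, 11, 5 (positions 1,2,4,5): it rises to 14 then falls. Length 4 is optimal.

4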